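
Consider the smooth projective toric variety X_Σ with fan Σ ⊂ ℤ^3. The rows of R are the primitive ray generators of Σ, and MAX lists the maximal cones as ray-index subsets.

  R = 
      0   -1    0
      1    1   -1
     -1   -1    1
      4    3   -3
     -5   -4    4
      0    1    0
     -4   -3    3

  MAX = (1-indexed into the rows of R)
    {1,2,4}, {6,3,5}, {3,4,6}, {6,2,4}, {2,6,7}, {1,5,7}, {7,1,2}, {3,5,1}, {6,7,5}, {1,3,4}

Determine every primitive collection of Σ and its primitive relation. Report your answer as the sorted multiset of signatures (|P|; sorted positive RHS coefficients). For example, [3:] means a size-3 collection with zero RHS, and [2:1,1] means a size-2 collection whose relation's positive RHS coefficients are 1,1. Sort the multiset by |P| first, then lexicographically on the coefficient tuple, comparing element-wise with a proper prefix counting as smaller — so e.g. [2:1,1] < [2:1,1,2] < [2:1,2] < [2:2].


The 6 primitive collections of Σ (r=7, n=3):

  • {1,6}:  v_{1} + v_{6} = 0  ⟹  sig = [2:]
  • {2,3}:  v_{2} + v_{3} = 0  ⟹  sig = [2:]
  • {4,7}:  v_{4} + v_{7} = 0  ⟹  sig = [2:]
  • {2,5}:  v_{2} + v_{5} = v_{7}  ⟹  sig = [2:1]
  • {3,7}:  v_{3} + v_{7} = v_{5}  ⟹  sig = [2:1]
  • {4,5}:  v_{4} + v_{5} = v_{3}  ⟹  sig = [2:1]

so the primitive-relation signature multiset is
{ [2:] ×3,  [2:1] ×3 }


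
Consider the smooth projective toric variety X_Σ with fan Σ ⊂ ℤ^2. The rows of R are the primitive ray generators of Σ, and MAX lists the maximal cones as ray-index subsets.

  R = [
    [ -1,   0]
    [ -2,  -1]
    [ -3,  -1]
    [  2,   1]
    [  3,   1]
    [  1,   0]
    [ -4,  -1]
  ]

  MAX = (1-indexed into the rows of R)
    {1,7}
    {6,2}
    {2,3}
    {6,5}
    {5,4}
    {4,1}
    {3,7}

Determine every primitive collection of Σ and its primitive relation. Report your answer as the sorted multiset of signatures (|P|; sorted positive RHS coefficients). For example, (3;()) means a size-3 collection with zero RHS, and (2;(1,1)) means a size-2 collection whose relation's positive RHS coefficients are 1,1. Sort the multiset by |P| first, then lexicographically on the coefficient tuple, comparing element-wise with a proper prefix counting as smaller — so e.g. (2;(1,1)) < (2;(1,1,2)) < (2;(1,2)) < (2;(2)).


Δ(Σ) — 7 vertices, 14 min non-faces:

  P = {1,6}:  v_{1} + v_{6} = 0 — sig = (2;())
  P = {2,4}:  v_{2} + v_{4} = 0 — sig = (2;())
  P = {3,5}:  v_{3} + v_{5} = 0 — sig = (2;())
  P = {1,2}:  v_{1} + v_{2} = v_{3} — sig = (2;(1))
  P = {1,3}:  v_{1} + v_{3} = v_{7} — sig = (2;(1))
  P = {1,5}:  v_{1} + v_{5} = v_{4} — sig = (2;(1))
  P = {2,5}:  v_{2} + v_{5} = v_{6} — sig = (2;(1))
  P = {3,4}:  v_{3} + v_{4} = v_{1} — sig = (2;(1))
  P = {3,6}:  v_{3} + v_{6} = v_{2} — sig = (2;(1))
  P = {4,6}:  v_{4} + v_{6} = v_{5} — sig = (2;(1))
  P = {5,7}:  v_{5} + v_{7} = v_{1} — sig = (2;(1))
  P = {6,7}:  v_{6} + v_{7} = v_{3} — sig = (2;(1))
  P = {2,7}:  v_{2} + v_{7} = 2·v_{3} — sig = (2;(2))
  P = {4,7}:  v_{4} + v_{7} = 2·v_{1} — sig = (2;(2))

so the primitive-relation signature multiset is
    (2;())
    (2;())
    (2;())
    (2;(1))
    (2;(1))
    (2;(1))
    (2;(1))
    (2;(1))
    (2;(1))
    (2;(1))
    (2;(1))
    (2;(1))
    (2;(2))
    (2;(2))


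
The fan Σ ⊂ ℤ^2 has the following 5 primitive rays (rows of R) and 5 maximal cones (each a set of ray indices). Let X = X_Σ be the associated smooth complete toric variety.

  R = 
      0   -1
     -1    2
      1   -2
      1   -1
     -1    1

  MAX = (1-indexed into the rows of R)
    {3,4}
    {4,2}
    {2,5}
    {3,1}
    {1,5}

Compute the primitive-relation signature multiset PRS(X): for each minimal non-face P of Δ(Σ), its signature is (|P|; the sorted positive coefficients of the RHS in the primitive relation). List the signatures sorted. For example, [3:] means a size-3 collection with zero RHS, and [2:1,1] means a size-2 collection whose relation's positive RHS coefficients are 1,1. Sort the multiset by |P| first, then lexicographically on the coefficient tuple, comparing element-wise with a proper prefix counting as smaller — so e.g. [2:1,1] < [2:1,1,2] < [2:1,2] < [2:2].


5 minimal non-faces of Δ(Σ) (on 5 rays):

  P={2,3}:  v_{2} + v_{3} = 0  so sig = [2:]
  P={4,5}:  v_{4} + v_{5} = 0  so sig = [2:]
  P={1,2}:  v_{1} + v_{2} = v_{5}  so sig = [2:1]
  P={1,4}:  v_{1} + v_{4} = v_{3}  so sig = [2:1]
  P={3,5}:  v_{3} + v_{5} = v_{1}  so sig = [2:1]

Hence PRS(X_Σ) =
[[2:], [2:], [2:1], [2:1], [2:1]]


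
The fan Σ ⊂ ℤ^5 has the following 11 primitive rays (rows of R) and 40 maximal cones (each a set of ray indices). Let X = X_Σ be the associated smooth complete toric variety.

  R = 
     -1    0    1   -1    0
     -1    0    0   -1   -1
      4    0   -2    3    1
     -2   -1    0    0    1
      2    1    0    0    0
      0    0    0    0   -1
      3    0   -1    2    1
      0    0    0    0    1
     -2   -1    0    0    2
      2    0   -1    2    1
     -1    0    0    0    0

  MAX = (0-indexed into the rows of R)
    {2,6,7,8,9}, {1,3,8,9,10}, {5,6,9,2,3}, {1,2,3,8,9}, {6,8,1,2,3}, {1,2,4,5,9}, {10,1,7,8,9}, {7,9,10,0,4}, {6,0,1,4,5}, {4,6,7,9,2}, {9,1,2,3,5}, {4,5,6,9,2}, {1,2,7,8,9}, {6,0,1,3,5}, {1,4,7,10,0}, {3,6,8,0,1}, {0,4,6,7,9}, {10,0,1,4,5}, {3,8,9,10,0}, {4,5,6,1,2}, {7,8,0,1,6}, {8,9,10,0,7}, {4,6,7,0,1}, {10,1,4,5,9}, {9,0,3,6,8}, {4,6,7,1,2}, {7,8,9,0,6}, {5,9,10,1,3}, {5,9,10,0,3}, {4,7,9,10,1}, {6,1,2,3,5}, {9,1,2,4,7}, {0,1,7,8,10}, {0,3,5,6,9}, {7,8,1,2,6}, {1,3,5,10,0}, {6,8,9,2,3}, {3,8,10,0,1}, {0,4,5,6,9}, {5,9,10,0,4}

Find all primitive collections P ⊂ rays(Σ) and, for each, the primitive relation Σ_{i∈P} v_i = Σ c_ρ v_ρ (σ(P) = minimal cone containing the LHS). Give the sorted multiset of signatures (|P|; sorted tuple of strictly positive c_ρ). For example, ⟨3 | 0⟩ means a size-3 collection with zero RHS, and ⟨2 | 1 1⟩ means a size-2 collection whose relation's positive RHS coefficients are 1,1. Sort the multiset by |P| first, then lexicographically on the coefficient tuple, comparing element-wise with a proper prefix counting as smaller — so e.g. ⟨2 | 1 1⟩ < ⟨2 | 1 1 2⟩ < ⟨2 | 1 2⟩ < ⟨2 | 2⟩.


Primitive collections (10):

  {5,7}:  v_{5} + v_{7} = 0  →  sig = ⟨2 | 0⟩
  {0,2}:  v_{0} + v_{2} = v_{6}  →  sig = ⟨2 | 1⟩
  {3,4}:  v_{3} + v_{4} = v_{7}  →  sig = ⟨2 | 1⟩
  {3,7}:  v_{3} + v_{7} = v_{8}  →  sig = ⟨2 | 1⟩
  {5,8}:  v_{5} + v_{8} = v_{3}  →  sig = ⟨2 | 1⟩
  {6,10}:  v_{6} + v_{10} = v_{9}  →  sig = ⟨2 | 1⟩
  {2,10}:  v_{2} + v_{10} = v_{1} + 2·v_{9}  →  sig = ⟨2 | 1 2⟩
  {4,8}:  v_{4} + v_{8} = 2·v_{7}  →  sig = ⟨2 | 2⟩
  {0,1,9}:  v_{0} + v_{1} + v_{9} = 0  →  sig = ⟨3 | 0⟩
  {1,6,9}:  v_{1} + v_{6} + v_{9} = v_{2}  →  sig = ⟨3 | 1⟩

so the primitive-relation signature multiset is
    ⟨2 | 0⟩
    ⟨2 | 1⟩
    ⟨2 | 1⟩
    ⟨2 | 1⟩
    ⟨2 | 1⟩
    ⟨2 | 1⟩
    ⟨2 | 1 2⟩
    ⟨2 | 2⟩
    ⟨3 | 0⟩
    ⟨3 | 1⟩


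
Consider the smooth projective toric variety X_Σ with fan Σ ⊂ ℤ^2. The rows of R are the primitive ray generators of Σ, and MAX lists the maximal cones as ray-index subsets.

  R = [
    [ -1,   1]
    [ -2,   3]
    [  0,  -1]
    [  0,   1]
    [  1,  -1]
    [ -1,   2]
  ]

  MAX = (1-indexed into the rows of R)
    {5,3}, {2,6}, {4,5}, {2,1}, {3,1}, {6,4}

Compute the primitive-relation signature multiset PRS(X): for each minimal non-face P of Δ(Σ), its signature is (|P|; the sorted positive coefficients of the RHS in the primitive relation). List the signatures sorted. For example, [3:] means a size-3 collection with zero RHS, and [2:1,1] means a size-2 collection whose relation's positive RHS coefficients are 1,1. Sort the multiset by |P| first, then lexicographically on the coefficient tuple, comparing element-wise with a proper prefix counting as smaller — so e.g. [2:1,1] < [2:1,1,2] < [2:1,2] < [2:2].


9 collections generate NE(X_Σ); each relation:

  {1,5}:  v_{1} + v_{5} = 0  so sig = [2:]
  {3,4}:  v_{3} + v_{4} = 0  so sig = [2:]
  {1,4}:  v_{1} + v_{4} = v_{6}  so sig = [2:1]
  {1,6}:  v_{1} + v_{6} = v_{2}  so sig = [2:1]
  {2,5}:  v_{2} + v_{5} = v_{6}  so sig = [2:1]
  {3,6}:  v_{3} + v_{6} = v_{1}  so sig = [2:1]
  {5,6}:  v_{5} + v_{6} = v_{4}  so sig = [2:1]
  {2,3}:  v_{2} + v_{3} = 2·v_{1}  so sig = [2:2]
  {2,4}:  v_{2} + v_{4} = 2·v_{6}  so sig = [2:2]

so the primitive-relation signature multiset is
[[2:], [2:], [2:1], [2:1], [2:1], [2:1], [2:1], [2:2], [2:2]]


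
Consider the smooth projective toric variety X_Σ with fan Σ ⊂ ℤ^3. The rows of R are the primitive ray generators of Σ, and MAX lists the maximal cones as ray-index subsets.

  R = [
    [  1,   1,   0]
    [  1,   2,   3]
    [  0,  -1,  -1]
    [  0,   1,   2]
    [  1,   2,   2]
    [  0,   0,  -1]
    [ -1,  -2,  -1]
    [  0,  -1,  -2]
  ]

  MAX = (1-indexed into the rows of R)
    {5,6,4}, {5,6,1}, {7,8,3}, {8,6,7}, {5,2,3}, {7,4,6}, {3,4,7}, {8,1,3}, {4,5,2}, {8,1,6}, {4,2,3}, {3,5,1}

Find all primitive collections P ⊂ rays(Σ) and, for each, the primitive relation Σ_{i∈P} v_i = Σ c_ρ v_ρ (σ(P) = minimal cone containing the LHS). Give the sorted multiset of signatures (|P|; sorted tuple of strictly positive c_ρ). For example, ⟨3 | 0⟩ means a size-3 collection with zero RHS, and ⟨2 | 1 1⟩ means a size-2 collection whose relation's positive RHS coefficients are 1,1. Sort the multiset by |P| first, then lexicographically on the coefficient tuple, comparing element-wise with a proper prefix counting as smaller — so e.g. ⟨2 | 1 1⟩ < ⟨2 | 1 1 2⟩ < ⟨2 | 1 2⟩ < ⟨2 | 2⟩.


Σ has 11 primitive collections:

  P = {4,8}:  v_{4} + v_{8} = 0 ; sig = ⟨2 | 0⟩
  P = {1,4}:  v_{1} + v_{4} = v_{5} ; sig = ⟨2 | 1⟩
  P = {1,7}:  v_{1} + v_{7} = v_{3} ; sig = ⟨2 | 1⟩
  P = {2,6}:  v_{2} + v_{6} = v_{5} ; sig = ⟨2 | 1⟩
  P = {3,6}:  v_{3} + v_{6} = v_{8} ; sig = ⟨2 | 1⟩
  P = {5,8}:  v_{5} + v_{8} = v_{1} ; sig = ⟨2 | 1⟩
  P = {2,8}:  v_{2} + v_{8} = v_{3} + v_{5} ; sig = ⟨2 | 1 1⟩
  P = {5,7}:  v_{5} + v_{7} = v_{3} + v_{4} ; sig = ⟨2 | 1 1⟩
  P = {1,2}:  v_{1} + v_{2} = v_{3} + 2·v_{5} ; sig = ⟨2 | 1 2⟩
  P = {2,7}:  v_{2} + v_{7} = 2·v_{3} + 2·v_{4} ; sig = ⟨2 | 2 2⟩
  P = {3,4,5}:  v_{3} + v_{4} + v_{5} = v_{2} ; sig = ⟨3 | 1⟩

Signatures (|P|; sorted positive RHS coefficients), sorted:
[⟨2 | 0⟩, ⟨2 | 1⟩, ⟨2 | 1⟩, ⟨2 | 1⟩, ⟨2 | 1⟩, ⟨2 | 1⟩, ⟨2 | 1 1⟩, ⟨2 | 1 1⟩, ⟨2 | 1 2⟩, ⟨2 | 2 2⟩, ⟨3 | 1⟩]


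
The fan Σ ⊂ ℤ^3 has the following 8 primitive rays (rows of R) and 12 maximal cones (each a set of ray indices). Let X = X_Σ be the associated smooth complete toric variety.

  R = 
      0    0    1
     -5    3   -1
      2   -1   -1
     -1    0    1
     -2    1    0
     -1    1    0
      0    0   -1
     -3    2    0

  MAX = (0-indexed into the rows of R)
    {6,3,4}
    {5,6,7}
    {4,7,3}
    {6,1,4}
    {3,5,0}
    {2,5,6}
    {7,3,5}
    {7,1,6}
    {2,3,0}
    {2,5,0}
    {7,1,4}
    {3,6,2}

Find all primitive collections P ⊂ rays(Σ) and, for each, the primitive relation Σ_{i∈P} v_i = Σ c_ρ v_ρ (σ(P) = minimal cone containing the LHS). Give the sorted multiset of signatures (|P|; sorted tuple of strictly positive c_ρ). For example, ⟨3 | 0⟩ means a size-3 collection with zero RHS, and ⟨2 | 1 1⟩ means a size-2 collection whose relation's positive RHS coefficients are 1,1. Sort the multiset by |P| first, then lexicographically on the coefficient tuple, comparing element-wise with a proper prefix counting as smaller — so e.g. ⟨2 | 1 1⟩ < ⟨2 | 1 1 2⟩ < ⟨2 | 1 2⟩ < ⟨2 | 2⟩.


Σ has 14 primitive collections:

  P={0,6}:  v_{0} + v_{6} = 0 ; sig = ⟨2 | 0⟩
  P={2,4}:  v_{2} + v_{4} = v_{6} ; sig = ⟨2 | 1⟩
  P={4,5}:  v_{4} + v_{5} = v_{7} ; sig = ⟨2 | 1⟩
  P={0,1}:  v_{0} + v_{1} = v_{4} + v_{7} ; sig = ⟨2 | 1 1⟩
  P={0,4}:  v_{0} + v_{4} = v_{3} + v_{5} ; sig = ⟨2 | 1 1⟩
  P={2,7}:  v_{2} + v_{7} = v_{5} + v_{6} ; sig = ⟨2 | 1 1⟩
  P={0,7}:  v_{0} + v_{7} = v_{3} + 2·v_{5} ; sig = ⟨2 | 1 2⟩
  P={1,2}:  v_{1} + v_{2} = 2·v_{6} + v_{7} ; sig = ⟨2 | 1 2⟩
  P={1,5}:  v_{1} + v_{5} = v_{6} + 2·v_{7} ; sig = ⟨2 | 1 2⟩
  P={1,3}:  v_{1} + v_{3} = 3·v_{4} ; sig = ⟨2 | 3⟩
  P={2,3,5}:  v_{2} + v_{3} + v_{5} = 0 ; sig = ⟨3 | 0⟩
  P={3,5,6}:  v_{3} + v_{5} + v_{6} = v_{4} ; sig = ⟨3 | 1⟩
  P={4,6,7}:  v_{4} + v_{6} + v_{7} = v_{1} ; sig = ⟨3 | 1⟩
  P={3,6,7}:  v_{3} + v_{6} + v_{7} = 2·v_{4} ; sig = ⟨3 | 2⟩

so the primitive-relation signature multiset is
{ ⟨2 | 0⟩,  ⟨2 | 1⟩ ×2,  ⟨2 | 1 1⟩ ×3,  ⟨2 | 1 2⟩ ×3,  ⟨2 | 3⟩,  ⟨3 | 0⟩,  ⟨3 | 1⟩ ×2,  ⟨3 | 2⟩ }


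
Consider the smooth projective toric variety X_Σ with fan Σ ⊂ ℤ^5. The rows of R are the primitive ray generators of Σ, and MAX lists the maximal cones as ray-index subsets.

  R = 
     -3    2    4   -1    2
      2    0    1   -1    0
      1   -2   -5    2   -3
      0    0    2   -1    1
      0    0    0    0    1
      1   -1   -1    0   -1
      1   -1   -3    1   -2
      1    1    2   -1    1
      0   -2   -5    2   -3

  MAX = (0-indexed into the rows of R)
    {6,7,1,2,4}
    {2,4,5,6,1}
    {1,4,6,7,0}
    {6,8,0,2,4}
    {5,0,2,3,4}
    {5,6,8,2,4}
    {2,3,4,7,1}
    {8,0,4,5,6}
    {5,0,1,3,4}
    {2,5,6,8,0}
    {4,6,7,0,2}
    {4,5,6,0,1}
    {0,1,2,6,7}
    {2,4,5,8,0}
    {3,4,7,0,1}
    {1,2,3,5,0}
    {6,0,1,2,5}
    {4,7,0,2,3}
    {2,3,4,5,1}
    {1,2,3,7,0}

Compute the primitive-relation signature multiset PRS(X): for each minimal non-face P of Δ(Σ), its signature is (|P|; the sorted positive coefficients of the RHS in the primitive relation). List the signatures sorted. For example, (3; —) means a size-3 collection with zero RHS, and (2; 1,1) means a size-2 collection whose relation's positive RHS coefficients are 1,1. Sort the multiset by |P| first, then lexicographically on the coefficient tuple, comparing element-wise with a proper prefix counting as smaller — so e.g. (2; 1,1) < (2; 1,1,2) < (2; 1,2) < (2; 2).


7 collections generate NE(X_Σ); each relation:

  {3,6}:  v_{3} + v_{6} = v_{5} — sig = (2; 1)
  {5,7}:  v_{5} + v_{7} = v_{1} — sig = (2; 1)
  {7,8}:  v_{7} + v_{8} = v_{6} — sig = (2; 1)
  {1,8}:  v_{1} + v_{8} = v_{5} + v_{6} — sig = (2; 1,1)
  {3,8}:  v_{3} + v_{8} = v_{0} + v_{2} + v_{4} + 2·v_{5} — sig = (2; 1,1,1,2)
  {0,1,2,4}:  v_{0} + v_{1} + v_{2} + v_{4} = 0 — sig = (4; —)
  {0,2,4,5,6}:  v_{0} + v_{2} + v_{4} + v_{5} + v_{6} = v_{8} — sig = (5; 1)

Sorted signature multiset PRS(X):
    (2; 1)
    (2; 1)
    (2; 1)
    (2; 1,1)
    (2; 1,1,1,2)
    (4; —)
    (5; 1)


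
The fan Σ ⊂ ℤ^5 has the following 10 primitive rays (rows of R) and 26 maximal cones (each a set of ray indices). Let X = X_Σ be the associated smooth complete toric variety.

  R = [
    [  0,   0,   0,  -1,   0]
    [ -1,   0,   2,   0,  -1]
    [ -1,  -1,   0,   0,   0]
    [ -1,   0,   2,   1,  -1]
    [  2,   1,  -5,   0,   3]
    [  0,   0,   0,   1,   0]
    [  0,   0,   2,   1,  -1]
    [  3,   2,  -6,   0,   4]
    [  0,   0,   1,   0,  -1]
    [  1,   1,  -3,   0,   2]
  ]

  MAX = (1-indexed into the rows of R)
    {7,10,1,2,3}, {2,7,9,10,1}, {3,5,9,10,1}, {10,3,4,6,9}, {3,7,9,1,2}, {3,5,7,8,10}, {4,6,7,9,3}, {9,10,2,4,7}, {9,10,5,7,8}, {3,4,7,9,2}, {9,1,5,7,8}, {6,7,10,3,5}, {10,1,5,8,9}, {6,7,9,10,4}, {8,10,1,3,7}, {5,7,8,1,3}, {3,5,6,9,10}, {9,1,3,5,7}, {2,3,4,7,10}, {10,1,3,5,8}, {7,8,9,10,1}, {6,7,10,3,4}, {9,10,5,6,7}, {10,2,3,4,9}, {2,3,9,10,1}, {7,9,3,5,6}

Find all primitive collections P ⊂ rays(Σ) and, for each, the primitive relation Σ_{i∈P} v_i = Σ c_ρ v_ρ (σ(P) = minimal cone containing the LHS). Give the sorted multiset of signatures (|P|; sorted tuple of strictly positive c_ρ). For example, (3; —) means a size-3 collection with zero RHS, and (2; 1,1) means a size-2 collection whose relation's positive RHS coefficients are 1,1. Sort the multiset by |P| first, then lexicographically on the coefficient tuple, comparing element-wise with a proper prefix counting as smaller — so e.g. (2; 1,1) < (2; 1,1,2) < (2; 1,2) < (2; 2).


11 collections generate NE(X_Σ); each relation:

  P = {1,6}:  v_{1} + v_{6} = 0 ; sig = (2; —)
  P = {1,4}:  v_{1} + v_{4} = v_{2} ; sig = (2; 1)
  P = {2,5}:  v_{2} + v_{5} = v_{10} ; sig = (2; 1)
  P = {2,6}:  v_{2} + v_{6} = v_{4} ; sig = (2; 1)
  P = {4,5}:  v_{4} + v_{5} = v_{6} + v_{10} ; sig = (2; 1,1)
  P = {6,8}:  v_{6} + v_{8} = v_{5} + v_{7} + v_{10} ; sig = (2; 1,1,1)
  P = {2,8}:  v_{2} + v_{8} = v_{1} + v_{7} + 2·v_{10} ; sig = (2; 1,1,2)
  P = {4,8}:  v_{4} + v_{8} = v_{7} + 2·v_{10} ; sig = (2; 1,2)
  P = {3,8,9}:  v_{3} + v_{8} + v_{9} = v_{5} ; sig = (3; 1)
  P = {1,5,7,10}:  v_{1} + v_{5} + v_{7} + v_{10} = v_{8} ; sig = (4; 1)
  P = {3,7,9,10}:  v_{3} + v_{7} + v_{9} + v_{10} = v_{6} ; sig = (4; 1)

Sorted signature multiset PRS(X):
    (2; —)
    (2; 1)
    (2; 1)
    (2; 1)
    (2; 1,1)
    (2; 1,1,1)
    (2; 1,1,2)
    (2; 1,2)
    (3; 1)
    (4; 1)
    (4; 1)


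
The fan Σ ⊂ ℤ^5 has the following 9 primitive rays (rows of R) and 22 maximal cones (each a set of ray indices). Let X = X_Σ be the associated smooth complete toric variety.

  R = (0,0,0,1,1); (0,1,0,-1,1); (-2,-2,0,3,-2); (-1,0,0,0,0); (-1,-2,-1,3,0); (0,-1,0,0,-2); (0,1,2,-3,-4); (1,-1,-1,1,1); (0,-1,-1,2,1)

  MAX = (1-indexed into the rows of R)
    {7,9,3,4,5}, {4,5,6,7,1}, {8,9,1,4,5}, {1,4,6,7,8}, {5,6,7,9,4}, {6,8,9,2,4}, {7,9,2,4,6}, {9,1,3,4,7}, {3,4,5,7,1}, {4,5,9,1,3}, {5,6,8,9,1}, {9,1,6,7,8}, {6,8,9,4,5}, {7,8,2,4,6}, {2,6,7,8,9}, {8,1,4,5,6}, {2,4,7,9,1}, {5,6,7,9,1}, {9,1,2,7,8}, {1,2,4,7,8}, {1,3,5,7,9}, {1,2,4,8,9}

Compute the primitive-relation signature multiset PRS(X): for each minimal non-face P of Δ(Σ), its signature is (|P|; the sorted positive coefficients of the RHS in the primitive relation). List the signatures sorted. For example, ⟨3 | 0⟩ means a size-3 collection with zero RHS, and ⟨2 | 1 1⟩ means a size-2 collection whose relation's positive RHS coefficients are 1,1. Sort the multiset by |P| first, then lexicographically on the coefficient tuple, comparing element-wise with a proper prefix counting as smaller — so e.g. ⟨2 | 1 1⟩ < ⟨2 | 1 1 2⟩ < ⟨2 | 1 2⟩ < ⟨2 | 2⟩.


The 9 primitive collections of Σ (r=9, n=5):

  P = {2,5}:  v_{2} + v_{5} = v_{4} + v_{9}  ⇒ sig = ⟨2 | 1 1⟩
  P = {3,8}:  v_{3} + v_{8} = v_{1} + v_{5} + v_{6}  ⇒ sig = ⟨2 | 1 1 1⟩
  P = {2,3}:  v_{2} + v_{3} = v_{1} + 2·v_{4} + v_{7} + 2·v_{9}  ⇒ sig = ⟨2 | 1 1 2 2⟩
  P = {3,6}:  v_{3} + v_{6} = 2·v_{5} + v_{7}  ⇒ sig = ⟨2 | 1 2⟩
  P = {1,2,6}:  v_{1} + v_{2} + v_{6} = 0  ⇒ sig = ⟨3 | 0⟩
  P = {5,7,8}:  v_{5} + v_{7} + v_{8} = v_{1} + 2·v_{6}  ⇒ sig = ⟨3 | 1 2⟩
  P = {1,4,6,9}:  v_{1} + v_{4} + v_{6} + v_{9} = v_{5}  ⇒ sig = ⟨4 | 1⟩
  P = {4,7,8,9}:  v_{4} + v_{7} + v_{8} + v_{9} = v_{6}  ⇒ sig = ⟨4 | 1⟩
  P = {1,4,5,7,9}:  v_{1} + v_{4} + v_{5} + v_{7} + v_{9} = v_{3}  ⇒ sig = ⟨5 | 1⟩

Hence PRS(X_Σ) =
    |P|=2: 4 collections, coeffs (1,1), (1,1,1), (1,1,2,2), (1,2)
    |P|=3: 2 collections, coeffs (), (1,2)
    |P|=4: 2 collections, coeffs (1), (1)
    |P|=5: 1 collection, coeffs (1)


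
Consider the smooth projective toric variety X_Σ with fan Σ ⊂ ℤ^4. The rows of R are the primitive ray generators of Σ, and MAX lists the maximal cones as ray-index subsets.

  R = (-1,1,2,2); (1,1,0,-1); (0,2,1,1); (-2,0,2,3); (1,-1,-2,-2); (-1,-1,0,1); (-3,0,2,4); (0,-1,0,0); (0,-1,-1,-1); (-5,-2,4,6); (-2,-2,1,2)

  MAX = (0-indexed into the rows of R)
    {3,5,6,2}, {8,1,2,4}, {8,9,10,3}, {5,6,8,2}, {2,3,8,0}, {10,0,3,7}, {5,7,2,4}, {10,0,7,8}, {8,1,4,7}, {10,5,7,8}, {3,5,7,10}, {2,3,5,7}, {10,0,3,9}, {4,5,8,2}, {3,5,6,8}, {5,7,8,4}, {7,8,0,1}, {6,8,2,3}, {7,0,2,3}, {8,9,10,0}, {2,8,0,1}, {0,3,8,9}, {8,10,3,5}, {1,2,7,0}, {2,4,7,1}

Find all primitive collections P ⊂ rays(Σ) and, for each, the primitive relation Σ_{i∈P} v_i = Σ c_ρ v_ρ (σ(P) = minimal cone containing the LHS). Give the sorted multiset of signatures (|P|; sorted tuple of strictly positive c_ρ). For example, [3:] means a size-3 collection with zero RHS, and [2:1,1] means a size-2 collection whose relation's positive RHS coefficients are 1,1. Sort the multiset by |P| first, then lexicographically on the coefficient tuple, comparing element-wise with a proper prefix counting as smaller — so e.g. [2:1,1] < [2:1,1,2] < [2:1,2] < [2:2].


23 minimal non-faces of Δ(Σ) (on 11 rays):

  • {0,4}:  v_{0} + v_{4} = 0  so sig = [2:]
  • {1,5}:  v_{1} + v_{5} = 0  so sig = [2:]
  • {0,5}:  v_{0} + v_{5} = v_{3}  so sig = [2:1]
  • {1,3}:  v_{1} + v_{3} = v_{0}  so sig = [2:1]
  • {2,10}:  v_{2} + v_{10} = v_{3}  so sig = [2:1]
  • {3,4}:  v_{3} + v_{4} = v_{5}  so sig = [2:1]
  • {6,7}:  v_{6} + v_{7} = v_{3} + v_{5}  so sig = [2:1,1]
  • {1,6}:  v_{1} + v_{6} = v_{2} + v_{3} + v_{8}  so sig = [2:1,1,1]
  • {1,10}:  v_{1} + v_{10} = v_{0} + v_{7} + v_{8}  so sig = [2:1,1,1]
  • {4,9}:  v_{4} + v_{9} = v_{3} + v_{8} + v_{10}  so sig = [2:1,1,1]
  • {4,10}:  v_{4} + v_{10} = v_{5} + v_{7} + v_{8}  so sig = [2:1,1,1]
  • {0,6}:  v_{0} + v_{6} = v_{2} + 2·v_{3} + v_{8}  so sig = [2:1,1,2]
  • {1,9}:  v_{1} + v_{9} = 2·v_{0} + v_{8} + v_{10}  so sig = [2:1,1,2]
  • {2,9}:  v_{2} + v_{9} = v_{0} + 2·v_{3} + v_{8}  so sig = [2:1,1,2]
  • {4,6}:  v_{4} + v_{6} = v_{2} + 2·v_{5} + v_{8}  so sig = [2:1,1,2]
  • {5,9}:  v_{5} + v_{9} = 2·v_{3} + v_{8} + v_{10}  so sig = [2:1,1,2]
  • {6,10}:  v_{6} + v_{10} = 2·v_{3} + v_{5} + v_{8}  so sig = [2:1,1,2]
  • {7,9}:  v_{7} + v_{9} = v_{0} + 2·v_{10}  so sig = [2:1,2]
  • {6,9}:  v_{6} + v_{9} = 4·v_{3} + 2·v_{8}  so sig = [2:2,4]
  • {2,7,8}:  v_{2} + v_{7} + v_{8} = 0  so sig = [3:]
  • {3,7,8}:  v_{3} + v_{7} + v_{8} = v_{10}  so sig = [3:1]
  • {0,3,8,10}:  v_{0} + v_{3} + v_{8} + v_{10} = v_{9}  so sig = [4:1]
  • {2,3,5,8}:  v_{2} + v_{3} + v_{5} + v_{8} = v_{6}  so sig = [4:1]

so the primitive-relation signature multiset is
    [2:]
    [2:]
    [2:1]
    [2:1]
    [2:1]
    [2:1]
    [2:1,1]
    [2:1,1,1]
    [2:1,1,1]
    [2:1,1,1]
    [2:1,1,1]
    [2:1,1,2]
    [2:1,1,2]
    [2:1,1,2]
    [2:1,1,2]
    [2:1,1,2]
    [2:1,1,2]
    [2:1,2]
    [2:2,4]
    [3:]
    [3:1]
    [4:1]
    [4:1]


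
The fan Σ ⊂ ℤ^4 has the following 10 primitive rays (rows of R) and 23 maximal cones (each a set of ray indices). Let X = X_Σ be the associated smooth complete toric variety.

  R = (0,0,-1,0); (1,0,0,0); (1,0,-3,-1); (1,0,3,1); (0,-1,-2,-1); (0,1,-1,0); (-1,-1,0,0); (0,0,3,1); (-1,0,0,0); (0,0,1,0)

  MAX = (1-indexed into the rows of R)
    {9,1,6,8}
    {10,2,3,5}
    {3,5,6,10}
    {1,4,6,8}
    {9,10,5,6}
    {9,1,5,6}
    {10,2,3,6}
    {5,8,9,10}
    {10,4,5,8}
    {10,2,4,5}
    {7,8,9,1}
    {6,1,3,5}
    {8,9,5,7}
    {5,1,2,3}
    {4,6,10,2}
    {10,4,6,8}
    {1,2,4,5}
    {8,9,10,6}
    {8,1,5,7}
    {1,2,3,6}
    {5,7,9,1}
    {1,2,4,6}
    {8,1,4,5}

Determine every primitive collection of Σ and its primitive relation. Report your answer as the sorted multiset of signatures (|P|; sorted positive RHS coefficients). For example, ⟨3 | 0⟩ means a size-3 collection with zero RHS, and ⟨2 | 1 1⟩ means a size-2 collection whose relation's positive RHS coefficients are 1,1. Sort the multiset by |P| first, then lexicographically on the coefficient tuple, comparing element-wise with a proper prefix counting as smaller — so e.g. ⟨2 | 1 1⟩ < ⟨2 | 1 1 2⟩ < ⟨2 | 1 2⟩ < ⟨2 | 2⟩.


The 16 primitive collections of Σ (r=10, n=4):

  P = {1,10}:  v_{1} + v_{10} = 0  so sig = ⟨2 | 0⟩
  P = {2,9}:  v_{2} + v_{9} = 0  so sig = ⟨2 | 0⟩
  P = {2,8}:  v_{2} + v_{8} = v_{4}  so sig = ⟨2 | 1⟩
  P = {3,8}:  v_{3} + v_{8} = v_{2}  so sig = ⟨2 | 1⟩
  P = {4,9}:  v_{4} + v_{9} = v_{8}  so sig = ⟨2 | 1⟩
  P = {3,7}:  v_{3} + v_{7} = v_{1} + v_{5}  so sig = ⟨2 | 1 1⟩
  P = {3,9}:  v_{3} + v_{9} = v_{5} + v_{6}  so sig = ⟨2 | 1 1⟩
  P = {6,7}:  v_{6} + v_{7} = v_{1} + v_{9}  so sig = ⟨2 | 1 1⟩
  P = {2,7}:  v_{2} + v_{7} = v_{1} + v_{5} + v_{8}  so sig = ⟨2 | 1 1 1⟩
  P = {7,10}:  v_{7} + v_{10} = v_{5} + v_{8} + v_{9}  so sig = ⟨2 | 1 1 1⟩
  P = {4,7}:  v_{4} + v_{7} = v_{1} + v_{5} + 2·v_{8}  so sig = ⟨2 | 1 1 2⟩
  P = {3,4}:  v_{3} + v_{4} = 2·v_{2}  so sig = ⟨2 | 2⟩
  P = {5,6,8}:  v_{5} + v_{6} + v_{8} = 0  so sig = ⟨3 | 0⟩
  P = {2,5,6}:  v_{2} + v_{5} + v_{6} = v_{3}  so sig = ⟨3 | 1⟩
  P = {4,5,6}:  v_{4} + v_{5} + v_{6} = v_{2}  so sig = ⟨3 | 1⟩
  P = {1,5,8,9}:  v_{1} + v_{5} + v_{8} + v_{9} = v_{7}  so sig = ⟨4 | 1⟩

Signatures (|P|; sorted positive RHS coefficients), sorted:
    |P|=2: 12 collections, coeffs (), (), (1), (1), (1), (1,1), (1,1), (1,1), (1,1,1), (1,1,1), (1,1,2), (2)
    |P|=3: 3 collections, coeffs (), (1), (1)
    |P|=4: 1 collection, coeffs (1)


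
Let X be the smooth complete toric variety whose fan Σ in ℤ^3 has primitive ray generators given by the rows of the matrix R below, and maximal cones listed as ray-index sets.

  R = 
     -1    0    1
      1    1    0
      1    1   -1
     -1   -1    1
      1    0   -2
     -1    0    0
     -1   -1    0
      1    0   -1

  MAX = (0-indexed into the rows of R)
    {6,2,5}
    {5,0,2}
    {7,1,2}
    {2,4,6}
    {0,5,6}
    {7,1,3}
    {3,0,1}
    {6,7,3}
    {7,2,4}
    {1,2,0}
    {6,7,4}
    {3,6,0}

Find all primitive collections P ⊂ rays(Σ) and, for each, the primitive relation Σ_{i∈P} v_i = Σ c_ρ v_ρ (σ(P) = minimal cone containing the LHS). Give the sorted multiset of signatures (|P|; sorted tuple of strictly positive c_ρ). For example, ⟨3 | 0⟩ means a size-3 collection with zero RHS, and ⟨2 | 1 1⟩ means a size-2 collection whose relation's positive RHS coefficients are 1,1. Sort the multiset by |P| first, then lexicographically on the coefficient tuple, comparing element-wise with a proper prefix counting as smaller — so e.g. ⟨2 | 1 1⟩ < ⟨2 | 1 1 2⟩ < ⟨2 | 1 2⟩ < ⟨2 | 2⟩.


Σ has 12 primitive collections:

  P={0,7}:  v_{0} + v_{7} = 0  ⟹  sig = ⟨2 | 0⟩
  P={1,6}:  v_{1} + v_{6} = 0  ⟹  sig = ⟨2 | 0⟩
  P={2,3}:  v_{2} + v_{3} = 0  ⟹  sig = ⟨2 | 0⟩
  P={0,4}:  v_{0} + v_{4} = v_{2} + v_{6}  ⟹  sig = ⟨2 | 1 1⟩
  P={1,4}:  v_{1} + v_{4} = v_{2} + v_{7}  ⟹  sig = ⟨2 | 1 1⟩
  P={1,5}:  v_{1} + v_{5} = v_{0} + v_{2}  ⟹  sig = ⟨2 | 1 1⟩
  P={3,4}:  v_{3} + v_{4} = v_{6} + v_{7}  ⟹  sig = ⟨2 | 1 1⟩
  P={3,5}:  v_{3} + v_{5} = v_{0} + v_{6}  ⟹  sig = ⟨2 | 1 1⟩
  P={5,7}:  v_{5} + v_{7} = v_{2} + v_{6}  ⟹  sig = ⟨2 | 1 1⟩
  P={4,5}:  v_{4} + v_{5} = 2·v_{2} + 2·v_{6}  ⟹  sig = ⟨2 | 2 2⟩
  P={0,2,6}:  v_{0} + v_{2} + v_{6} = v_{5}  ⟹  sig = ⟨3 | 1⟩
  P={2,6,7}:  v_{2} + v_{6} + v_{7} = v_{4}  ⟹  sig = ⟨3 | 1⟩

Hence PRS(X_Σ) =
    |P|=2: 10 collections, coeffs (), (), (), (1,1), (1,1), (1,1), (1,1), (1,1), (1,1), (2,2)
    |P|=3: 2 collections, coeffs (1), (1)


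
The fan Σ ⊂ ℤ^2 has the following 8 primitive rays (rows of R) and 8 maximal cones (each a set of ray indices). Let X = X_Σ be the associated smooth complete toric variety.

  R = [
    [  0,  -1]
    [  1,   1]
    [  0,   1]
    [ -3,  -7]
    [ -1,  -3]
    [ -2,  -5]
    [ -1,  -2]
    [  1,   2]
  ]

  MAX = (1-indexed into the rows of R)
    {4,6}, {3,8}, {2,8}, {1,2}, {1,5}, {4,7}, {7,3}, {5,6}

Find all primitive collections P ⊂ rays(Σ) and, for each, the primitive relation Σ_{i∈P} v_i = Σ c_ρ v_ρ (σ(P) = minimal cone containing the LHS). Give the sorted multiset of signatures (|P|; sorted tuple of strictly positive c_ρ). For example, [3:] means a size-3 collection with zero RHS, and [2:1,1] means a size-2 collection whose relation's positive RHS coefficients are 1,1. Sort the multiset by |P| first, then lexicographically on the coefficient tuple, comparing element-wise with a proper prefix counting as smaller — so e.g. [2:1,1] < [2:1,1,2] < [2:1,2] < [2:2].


Primitive collections (20):

  P={1,3}:  v_{1} + v_{3} = 0  ⇒ sig = [2:]
  P={7,8}:  v_{7} + v_{8} = 0  ⇒ sig = [2:]
  P={1,7}:  v_{1} + v_{7} = v_{5}  ⇒ sig = [2:1]
  P={1,8}:  v_{1} + v_{8} = v_{2}  ⇒ sig = [2:1]
  P={2,3}:  v_{2} + v_{3} = v_{8}  ⇒ sig = [2:1]
  P={2,7}:  v_{2} + v_{7} = v_{1}  ⇒ sig = [2:1]
  P={3,5}:  v_{3} + v_{5} = v_{7}  ⇒ sig = [2:1]
  P={4,8}:  v_{4} + v_{8} = v_{6}  ⇒ sig = [2:1]
  P={5,7}:  v_{5} + v_{7} = v_{6}  ⇒ sig = [2:1]
  P={5,8}:  v_{5} + v_{8} = v_{1}  ⇒ sig = [2:1]
  P={6,7}:  v_{6} + v_{7} = v_{4}  ⇒ sig = [2:1]
  P={6,8}:  v_{6} + v_{8} = v_{5}  ⇒ sig = [2:1]
  P={1,4}:  v_{1} + v_{4} = v_{5} + v_{6}  ⇒ sig = [2:1,1]
  P={2,6}:  v_{2} + v_{6} = v_{1} + v_{5}  ⇒ sig = [2:1,1]
  P={1,6}:  v_{1} + v_{6} = 2·v_{5}  ⇒ sig = [2:2]
  P={2,4}:  v_{2} + v_{4} = 2·v_{5}  ⇒ sig = [2:2]
  P={2,5}:  v_{2} + v_{5} = 2·v_{1}  ⇒ sig = [2:2]
  P={3,6}:  v_{3} + v_{6} = 2·v_{7}  ⇒ sig = [2:2]
  P={4,5}:  v_{4} + v_{5} = 2·v_{6}  ⇒ sig = [2:2]
  P={3,4}:  v_{3} + v_{4} = 3·v_{7}  ⇒ sig = [2:3]

so the primitive-relation signature multiset is
[[2:], [2:], [2:1], [2:1], [2:1], [2:1], [2:1], [2:1], [2:1], [2:1], [2:1], [2:1], [2:1,1], [2:1,1], [2:2], [2:2], [2:2], [2:2], [2:2], [2:3]]


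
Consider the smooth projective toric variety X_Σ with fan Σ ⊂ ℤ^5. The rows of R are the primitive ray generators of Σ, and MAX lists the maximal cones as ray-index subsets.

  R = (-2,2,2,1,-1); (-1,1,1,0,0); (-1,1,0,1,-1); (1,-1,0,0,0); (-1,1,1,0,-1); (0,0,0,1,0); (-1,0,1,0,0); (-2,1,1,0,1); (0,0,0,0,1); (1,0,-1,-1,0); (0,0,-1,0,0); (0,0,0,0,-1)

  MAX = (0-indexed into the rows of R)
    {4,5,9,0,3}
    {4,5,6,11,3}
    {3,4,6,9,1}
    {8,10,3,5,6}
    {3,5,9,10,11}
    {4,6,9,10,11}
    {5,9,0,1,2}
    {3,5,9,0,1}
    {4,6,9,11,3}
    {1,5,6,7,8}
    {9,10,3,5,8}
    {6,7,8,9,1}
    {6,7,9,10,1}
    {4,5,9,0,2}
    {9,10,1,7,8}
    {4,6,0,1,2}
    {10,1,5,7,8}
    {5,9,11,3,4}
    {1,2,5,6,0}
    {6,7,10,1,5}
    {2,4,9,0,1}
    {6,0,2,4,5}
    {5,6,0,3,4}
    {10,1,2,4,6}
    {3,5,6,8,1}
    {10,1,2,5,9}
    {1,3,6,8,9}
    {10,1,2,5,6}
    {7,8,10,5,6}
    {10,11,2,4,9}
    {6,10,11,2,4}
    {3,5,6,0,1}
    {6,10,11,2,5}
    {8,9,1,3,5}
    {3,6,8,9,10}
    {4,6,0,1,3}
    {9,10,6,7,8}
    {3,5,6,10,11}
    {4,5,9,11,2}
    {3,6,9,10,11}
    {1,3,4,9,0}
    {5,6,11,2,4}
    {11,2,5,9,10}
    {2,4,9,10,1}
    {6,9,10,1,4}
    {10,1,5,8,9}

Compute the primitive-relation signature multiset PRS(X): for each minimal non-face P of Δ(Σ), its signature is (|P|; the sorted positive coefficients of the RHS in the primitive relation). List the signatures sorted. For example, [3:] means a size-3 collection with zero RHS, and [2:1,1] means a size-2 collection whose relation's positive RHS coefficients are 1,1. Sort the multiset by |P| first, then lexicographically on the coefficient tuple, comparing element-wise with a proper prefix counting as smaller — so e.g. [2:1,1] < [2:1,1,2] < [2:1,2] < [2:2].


|primitive collections| = 22. Relations:

  P = {8,11}:  v_{8} + v_{11} = 0  ⟹  sig = [2:]
  P = {1,11}:  v_{1} + v_{11} = v_{4}  ⟹  sig = [2:1]
  P = {4,8}:  v_{4} + v_{8} = v_{1}  ⟹  sig = [2:1]
  P = {0,10}:  v_{0} + v_{10} = v_{1} + v_{2}  ⟹  sig = [2:1,1]
  P = {2,3}:  v_{2} + v_{3} = v_{5} + v_{11}  ⟹  sig = [2:1,1]
  P = {3,7}:  v_{3} + v_{7} = v_{6} + v_{8}  ⟹  sig = [2:1,1]
  P = {2,8}:  v_{2} + v_{8} = v_{1} + v_{5} + v_{10}  ⟹  sig = [2:1,1,1]
  P = {7,11}:  v_{7} + v_{11} = v_{1} + v_{6} + v_{10}  ⟹  sig = [2:1,1,1]
  P = {0,7}:  v_{0} + v_{7} = 3·v_{1} + v_{5} + v_{6} + v_{10}  ⟹  sig = [2:1,1,1,3]
  P = {4,7}:  v_{4} + v_{7} = 2·v_{1} + v_{6} + v_{10}  ⟹  sig = [2:1,1,2]
  P = {2,7}:  v_{2} + v_{7} = 2·v_{1} + v_{5} + v_{6} + 2·v_{10}  ⟹  sig = [2:1,1,2,2]
  P = {0,8}:  v_{0} + v_{8} = 2·v_{1} + v_{5}  ⟹  sig = [2:1,2]
  P = {0,11}:  v_{0} + v_{11} = 2·v_{4} + v_{5}  ⟹  sig = [2:1,2]
  P = {1,3,10}:  v_{1} + v_{3} + v_{10} = 0  ⟹  sig = [3:]
  P = {5,6,9}:  v_{5} + v_{6} + v_{9} = 0  ⟹  sig = [3:]
  P = {1,4,5}:  v_{1} + v_{4} + v_{5} = v_{0}  ⟹  sig = [3:1]
  P = {3,4,10}:  v_{3} + v_{4} + v_{10} = v_{11}  ⟹  sig = [3:1]
  P = {4,5,10}:  v_{4} + v_{5} + v_{10} = v_{2}  ⟹  sig = [3:1]
  P = {0,6,9}:  v_{0} + v_{6} + v_{9} = v_{1} + v_{4}  ⟹  sig = [3:1,1]
  P = {2,6,9}:  v_{2} + v_{6} + v_{9} = v_{4} + v_{10}  ⟹  sig = [3:1,1]
  P = {5,7,9}:  v_{5} + v_{7} + v_{9} = v_{1} + v_{8} + v_{10}  ⟹  sig = [3:1,1,1]
  P = {1,6,8,10}:  v_{1} + v_{6} + v_{8} + v_{10} = v_{7}  ⟹  sig = [4:1]

Hence PRS(X_Σ) =
    [2:]
    [2:1]
    [2:1]
    [2:1,1]
    [2:1,1]
    [2:1,1]
    [2:1,1,1]
    [2:1,1,1]
    [2:1,1,1,3]
    [2:1,1,2]
    [2:1,1,2,2]
    [2:1,2]
    [2:1,2]
    [3:]
    [3:]
    [3:1]
    [3:1]
    [3:1]
    [3:1,1]
    [3:1,1]
    [3:1,1,1]
    [4:1]


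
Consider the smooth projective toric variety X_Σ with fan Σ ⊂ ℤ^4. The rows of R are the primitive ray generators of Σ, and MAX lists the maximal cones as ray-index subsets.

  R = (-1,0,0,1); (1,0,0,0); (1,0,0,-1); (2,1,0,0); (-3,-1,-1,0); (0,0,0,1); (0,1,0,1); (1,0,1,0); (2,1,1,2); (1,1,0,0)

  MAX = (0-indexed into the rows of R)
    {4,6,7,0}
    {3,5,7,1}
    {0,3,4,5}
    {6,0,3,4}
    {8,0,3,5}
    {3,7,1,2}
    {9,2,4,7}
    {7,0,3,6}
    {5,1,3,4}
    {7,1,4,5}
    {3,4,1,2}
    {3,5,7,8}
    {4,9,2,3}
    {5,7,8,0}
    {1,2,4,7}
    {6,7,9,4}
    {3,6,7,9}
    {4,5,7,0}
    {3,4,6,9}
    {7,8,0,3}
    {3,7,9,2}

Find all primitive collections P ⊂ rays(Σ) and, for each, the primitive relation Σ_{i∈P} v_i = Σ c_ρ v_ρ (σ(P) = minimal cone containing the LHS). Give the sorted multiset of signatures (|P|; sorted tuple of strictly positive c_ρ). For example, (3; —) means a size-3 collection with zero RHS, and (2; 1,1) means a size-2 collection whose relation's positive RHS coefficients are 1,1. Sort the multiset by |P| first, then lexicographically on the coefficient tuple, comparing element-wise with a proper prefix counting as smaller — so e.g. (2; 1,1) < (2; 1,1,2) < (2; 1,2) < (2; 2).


16 collections generate NE(X_Σ); each relation:

  P = {0,2}:  v_{0} + v_{2} = 0  →  sig = (2; —)
  P = {0,1}:  v_{0} + v_{1} = v_{5}  →  sig = (2; 1)
  P = {0,9}:  v_{0} + v_{9} = v_{6}  →  sig = (2; 1)
  P = {1,9}:  v_{1} + v_{9} = v_{3}  →  sig = (2; 1)
  P = {2,5}:  v_{2} + v_{5} = v_{1}  →  sig = (2; 1)
  P = {2,6}:  v_{2} + v_{6} = v_{9}  →  sig = (2; 1)
  P = {1,6}:  v_{1} + v_{6} = v_{0} + v_{3}  →  sig = (2; 1,1)
  P = {4,8}:  v_{4} + v_{8} = v_{0} + v_{5}  →  sig = (2; 1,1)
  P = {5,9}:  v_{5} + v_{9} = v_{0} + v_{3}  →  sig = (2; 1,1)
  P = {2,8}:  v_{2} + v_{8} = v_{3} + v_{5} + v_{7}  →  sig = (2; 1,1,1)
  P = {1,8}:  v_{1} + v_{8} = v_{3} + 2·v_{5} + v_{7}  →  sig = (2; 1,1,2)
  P = {5,6}:  v_{5} + v_{6} = 2·v_{0} + v_{3}  →  sig = (2; 1,2)
  P = {8,9}:  v_{8} + v_{9} = 2·v_{0} + 2·v_{3} + v_{7}  →  sig = (2; 1,2,2)
  P = {6,8}:  v_{6} + v_{8} = 3·v_{0} + 2·v_{3} + v_{7}  →  sig = (2; 1,2,3)
  P = {3,4,7}:  v_{3} + v_{4} + v_{7} = 0  →  sig = (3; —)
  P = {0,3,5,7}:  v_{0} + v_{3} + v_{5} + v_{7} = v_{8}  →  sig = (4; 1)

Sorted signature multiset PRS(X):
    |P|=2: 14 collections, coeffs (), (1), (1), (1), (1), (1), (1,1), (1,1), (1,1), (1,1,1), (1,1,2), (1,2), (1,2,2), (1,2,3)
    |P|=3: 1 collection, coeffs ()
    |P|=4: 1 collection, coeffs (1)


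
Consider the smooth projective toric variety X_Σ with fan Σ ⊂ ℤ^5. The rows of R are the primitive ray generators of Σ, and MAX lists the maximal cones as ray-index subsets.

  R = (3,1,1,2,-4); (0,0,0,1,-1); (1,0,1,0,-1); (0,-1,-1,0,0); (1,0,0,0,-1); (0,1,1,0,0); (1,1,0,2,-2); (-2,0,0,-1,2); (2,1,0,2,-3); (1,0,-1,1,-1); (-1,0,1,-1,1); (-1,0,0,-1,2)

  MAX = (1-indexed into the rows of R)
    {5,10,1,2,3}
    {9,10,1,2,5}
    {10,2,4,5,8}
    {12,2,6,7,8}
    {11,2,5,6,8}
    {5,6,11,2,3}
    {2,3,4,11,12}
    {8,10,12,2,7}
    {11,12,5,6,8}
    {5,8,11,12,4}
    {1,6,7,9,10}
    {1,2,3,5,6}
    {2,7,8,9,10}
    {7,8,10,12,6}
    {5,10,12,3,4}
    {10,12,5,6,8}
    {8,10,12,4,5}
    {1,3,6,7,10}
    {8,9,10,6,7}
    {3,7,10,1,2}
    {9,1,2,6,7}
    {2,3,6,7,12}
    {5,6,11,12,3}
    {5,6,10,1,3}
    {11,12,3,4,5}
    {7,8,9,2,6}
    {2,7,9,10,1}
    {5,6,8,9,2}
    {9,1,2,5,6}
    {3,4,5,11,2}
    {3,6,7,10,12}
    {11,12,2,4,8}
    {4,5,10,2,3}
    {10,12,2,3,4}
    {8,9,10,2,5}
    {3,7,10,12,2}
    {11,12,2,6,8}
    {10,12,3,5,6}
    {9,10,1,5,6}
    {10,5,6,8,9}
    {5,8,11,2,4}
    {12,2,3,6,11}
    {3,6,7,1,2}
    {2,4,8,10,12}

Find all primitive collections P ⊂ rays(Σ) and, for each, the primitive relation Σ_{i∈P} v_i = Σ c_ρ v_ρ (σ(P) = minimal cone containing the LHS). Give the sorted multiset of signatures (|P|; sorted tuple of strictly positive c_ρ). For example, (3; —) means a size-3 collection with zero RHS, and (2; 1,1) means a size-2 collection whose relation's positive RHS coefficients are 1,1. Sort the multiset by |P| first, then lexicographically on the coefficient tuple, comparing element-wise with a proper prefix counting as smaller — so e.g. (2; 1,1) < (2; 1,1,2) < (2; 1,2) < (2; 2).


16 collections generate NE(X_Σ); each relation:

  P={4,6}:  v_{4} + v_{6} = 0  so sig = (2; —)
  P={10,11}:  v_{10} + v_{11} = 0  so sig = (2; —)
  P={3,8}:  v_{3} + v_{8} = v_{11}  so sig = (2; 1)
  P={3,9}:  v_{3} + v_{9} = v_{1}  so sig = (2; 1)
  P={5,7}:  v_{5} + v_{7} = v_{9}  so sig = (2; 1)
  P={4,7}:  v_{4} + v_{7} = v_{2} + v_{10}  so sig = (2; 1,1)
  P={7,11}:  v_{7} + v_{11} = v_{2} + v_{6}  so sig = (2; 1,1)
  P={9,12}:  v_{9} + v_{12} = v_{6} + v_{10}  so sig = (2; 1,1)
  P={1,8}:  v_{1} + v_{8} = v_{2} + v_{5} + v_{6}  so sig = (2; 1,1,1)
  P={1,12}:  v_{1} + v_{12} = v_{3} + v_{6} + v_{10}  so sig = (2; 1,1,1)
  P={4,9}:  v_{4} + v_{9} = v_{2} + v_{5} + v_{10}  so sig = (2; 1,1,1)
  P={9,11}:  v_{9} + v_{11} = v_{2} + v_{5} + v_{6}  so sig = (2; 1,1,1)
  P={1,4}:  v_{1} + v_{4} = v_{2} + v_{3} + v_{5} + v_{10}  so sig = (2; 1,1,1,1)
  P={1,11}:  v_{1} + v_{11} = v_{2} + v_{3} + v_{5} + v_{6}  so sig = (2; 1,1,1,1)
  P={2,5,12}:  v_{2} + v_{5} + v_{12} = 0  so sig = (3; —)
  P={2,6,10}:  v_{2} + v_{6} + v_{10} = v_{7}  so sig = (3; 1)

Hence PRS(X_Σ) =
    (2; —)
    (2; —)
    (2; 1)
    (2; 1)
    (2; 1)
    (2; 1,1)
    (2; 1,1)
    (2; 1,1)
    (2; 1,1,1)
    (2; 1,1,1)
    (2; 1,1,1)
    (2; 1,1,1)
    (2; 1,1,1,1)
    (2; 1,1,1,1)
    (3; —)
    (3; 1)


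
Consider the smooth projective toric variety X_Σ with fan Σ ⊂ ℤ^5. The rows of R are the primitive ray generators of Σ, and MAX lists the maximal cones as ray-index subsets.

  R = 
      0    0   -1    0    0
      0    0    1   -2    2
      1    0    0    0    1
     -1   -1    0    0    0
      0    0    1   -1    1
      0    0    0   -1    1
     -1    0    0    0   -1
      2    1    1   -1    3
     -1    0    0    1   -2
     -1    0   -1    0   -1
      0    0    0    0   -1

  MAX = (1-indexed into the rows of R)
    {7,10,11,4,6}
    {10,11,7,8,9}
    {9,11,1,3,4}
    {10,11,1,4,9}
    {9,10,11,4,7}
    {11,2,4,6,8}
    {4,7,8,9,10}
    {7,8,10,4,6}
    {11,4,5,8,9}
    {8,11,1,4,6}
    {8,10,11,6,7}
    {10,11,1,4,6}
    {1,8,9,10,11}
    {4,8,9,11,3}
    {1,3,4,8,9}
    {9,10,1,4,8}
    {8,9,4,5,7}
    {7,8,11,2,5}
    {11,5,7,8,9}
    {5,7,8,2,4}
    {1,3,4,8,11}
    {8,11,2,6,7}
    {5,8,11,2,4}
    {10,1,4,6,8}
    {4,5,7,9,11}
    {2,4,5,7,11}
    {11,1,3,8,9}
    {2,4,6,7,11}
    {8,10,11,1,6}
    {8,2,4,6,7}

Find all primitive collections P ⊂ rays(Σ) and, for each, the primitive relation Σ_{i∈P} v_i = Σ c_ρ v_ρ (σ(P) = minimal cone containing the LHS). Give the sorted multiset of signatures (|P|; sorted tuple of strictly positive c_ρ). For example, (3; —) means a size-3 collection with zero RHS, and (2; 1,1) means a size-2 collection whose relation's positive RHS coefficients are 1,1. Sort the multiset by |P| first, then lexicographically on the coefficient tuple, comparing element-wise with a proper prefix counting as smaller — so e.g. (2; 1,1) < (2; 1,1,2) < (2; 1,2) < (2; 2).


Minimal non-faces — 16 found among 11 rays, 30 max cones:

  • {3,7}:  v_{3} + v_{7} = 0  →  sig = (2; —)
  • {1,5}:  v_{1} + v_{5} = v_{6}  →  sig = (2; 1)
  • {1,7}:  v_{1} + v_{7} = v_{10}  →  sig = (2; 1)
  • {3,10}:  v_{3} + v_{10} = v_{1}  →  sig = (2; 1)
  • {5,6}:  v_{5} + v_{6} = v_{2}  →  sig = (2; 1)
  • {6,9}:  v_{6} + v_{9} = v_{7}  →  sig = (2; 1)
  • {2,9}:  v_{2} + v_{9} = v_{5} + v_{7}  →  sig = (2; 1,1)
  • {5,10}:  v_{5} + v_{10} = v_{6} + v_{7}  →  sig = (2; 1,1)
  • {3,5}:  v_{3} + v_{5} = v_{4} + v_{8} + v_{11}  →  sig = (2; 1,1,1)
  • {2,3}:  v_{2} + v_{3} = v_{4} + v_{6} + v_{8} + v_{11}  →  sig = (2; 1,1,1,1)
  • {3,6}:  v_{3} + v_{6} = v_{1} + v_{4} + v_{8} + v_{11}  →  sig = (2; 1,1,1,1)
  • {2,10}:  v_{2} + v_{10} = 2·v_{6} + v_{7}  →  sig = (2; 1,2)
  • {1,2}:  v_{1} + v_{2} = 2·v_{6}  →  sig = (2; 2)
  • {4,7,8,11}:  v_{4} + v_{7} + v_{8} + v_{11} = v_{5}  →  sig = (4; 1)
  • {4,8,10,11}:  v_{4} + v_{8} + v_{10} + v_{11} = v_{6}  →  sig = (4; 1)
  • {1,4,8,9,11}:  v_{1} + v_{4} + v_{8} + v_{9} + v_{11} = 0  →  sig = (5; —)

Sorted signature multiset PRS(X):
{ (2; —),  (2; 1) ×5,  (2; 1,1) ×2,  (2; 1,1,1),  (2; 1,1,1,1) ×2,  (2; 1,2),  (2; 2),  (4; 1) ×2,  (5; —) }
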